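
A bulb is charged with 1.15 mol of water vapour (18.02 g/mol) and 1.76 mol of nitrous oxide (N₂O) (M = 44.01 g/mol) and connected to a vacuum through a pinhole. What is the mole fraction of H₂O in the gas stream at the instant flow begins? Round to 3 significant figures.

Each component's effusion rate ∝ (its partial pressure)·(1/√M) ∝ n_i/√M_i.
So x_H₂O in the escaping gas = (n_H₂O/√M_H₂O) / Σ(n_i/√M_i)
= (1.15/√18.02) / (1.15/√18.02 + 1.76/√44.01) = 0.2709/(0.2709 + 0.2653) = 0.505.

0.505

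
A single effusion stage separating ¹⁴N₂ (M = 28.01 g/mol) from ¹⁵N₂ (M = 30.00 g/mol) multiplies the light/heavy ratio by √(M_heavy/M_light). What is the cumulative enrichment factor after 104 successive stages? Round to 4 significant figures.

After 104 stages the ratio has grown by (√(30.00/28.01))^104 = (30.00/28.01)^(104/2).
= 1.07105^52 = 35.48.

35.48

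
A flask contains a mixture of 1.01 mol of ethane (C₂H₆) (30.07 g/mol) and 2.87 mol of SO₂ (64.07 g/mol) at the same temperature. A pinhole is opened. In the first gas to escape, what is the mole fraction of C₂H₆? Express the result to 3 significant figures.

Effusion rate of each component ∝ n_i/√M_i (partial pressure × 1/√M).
So x_C₂H₆ in the escaping gas = (n_C₂H₆/√M_C₂H₆) / Σ(n_i/√M_i)
= (1.01/√30.07) / (1.01/√30.07 + 2.87/√64.07) = 0.1842/(0.1842 + 0.3586) = 0.339.

0.339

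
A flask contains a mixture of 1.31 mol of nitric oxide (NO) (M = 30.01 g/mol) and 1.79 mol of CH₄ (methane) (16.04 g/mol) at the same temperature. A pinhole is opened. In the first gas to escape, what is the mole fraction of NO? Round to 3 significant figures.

0.349

Effusion rate of each component ∝ n_i/√M_i (partial pressure × 1/√M).
x_NO(eff) = (n_NO/√M_NO) / (n_NO/√M_NO + n_CH₄/√M_CH₄)
= (1.31/√30.01) / (1.31/√30.01 + 1.79/√16.04) = 0.2391/(0.2391 + 0.4469) = 0.349.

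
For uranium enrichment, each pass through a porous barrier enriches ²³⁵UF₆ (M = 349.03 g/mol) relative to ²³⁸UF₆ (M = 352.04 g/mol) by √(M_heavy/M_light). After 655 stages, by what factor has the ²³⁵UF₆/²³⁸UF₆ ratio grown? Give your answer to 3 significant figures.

The single-stage factor is √(M_heavy/M_light), so 655 stages give [√(352.04/349.03)]^655 = (352.04/349.03)^(655/2).
= 1.00862^(655/2) = 16.6.

16.6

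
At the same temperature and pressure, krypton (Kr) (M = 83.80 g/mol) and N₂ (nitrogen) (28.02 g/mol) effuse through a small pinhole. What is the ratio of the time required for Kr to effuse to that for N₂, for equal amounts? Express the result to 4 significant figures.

1.729

Using Graham's law: t_Kr/t_N₂ = √(M_Kr/M_N₂) = √(83.80/28.02) = √2.991 = 1.729.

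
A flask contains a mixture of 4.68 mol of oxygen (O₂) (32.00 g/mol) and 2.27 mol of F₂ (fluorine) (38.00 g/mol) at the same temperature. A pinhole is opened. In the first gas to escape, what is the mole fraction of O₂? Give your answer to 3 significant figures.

Effusion rate of each component ∝ n_i/√M_i (partial pressure × 1/√M).
x_O₂(eff) = (n_O₂/√M_O₂) / (n_O₂/√M_O₂ + n_F₂/√M_F₂)
= (4.68/√32.00) / (4.68/√32.00 + 2.27/√38.00) = 0.8273/(0.8273 + 0.3682) = 0.692.

0.692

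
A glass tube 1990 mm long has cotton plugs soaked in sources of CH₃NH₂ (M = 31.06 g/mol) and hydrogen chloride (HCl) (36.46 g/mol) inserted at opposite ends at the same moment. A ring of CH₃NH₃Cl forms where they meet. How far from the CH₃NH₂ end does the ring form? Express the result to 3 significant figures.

1030 mm

Distances travelled in equal time are proportional to diffusion rates, so d_CH₃NH₂/d_HCl = √(M_HCl/M_CH₃NH₂) = √(36.46/31.06) = 1.083.
With d_CH₃NH₂ + d_HCl = 1990 mm, d_HCl = 1990/(1 + 1.083) = 955.1 mm.
d_CH₃NH₂ = 1990 − 955.1 = 1030 mm.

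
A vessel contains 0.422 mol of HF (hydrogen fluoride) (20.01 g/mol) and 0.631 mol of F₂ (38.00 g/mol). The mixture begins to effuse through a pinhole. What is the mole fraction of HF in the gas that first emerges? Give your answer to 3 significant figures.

0.480

Effusion rate of each component ∝ n_i/√M_i (partial pressure × 1/√M).
So x_HF in the escaping gas = (n_HF/√M_HF) / Σ(n_i/√M_i)
= (0.422/√20.01) / (0.422/√20.01 + 0.631/√38.00) = 0.09434/(0.09434 + 0.1024) = 0.480.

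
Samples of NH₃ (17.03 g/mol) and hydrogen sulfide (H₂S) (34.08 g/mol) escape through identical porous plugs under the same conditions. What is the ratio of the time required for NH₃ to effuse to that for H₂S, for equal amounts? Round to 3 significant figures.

0.707

Graham's law gives t_NH₃/t_H₂S = √(M_NH₃/M_H₂S) = √(17.03/34.08) = √0.4997 = 0.707.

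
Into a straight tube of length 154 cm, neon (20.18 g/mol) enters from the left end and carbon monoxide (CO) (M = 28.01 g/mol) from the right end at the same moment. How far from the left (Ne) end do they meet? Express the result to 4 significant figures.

83.30 cm

Distances travelled in equal time are proportional to diffusion rates, so d_Ne/d_CO = √(M_CO/M_Ne) = √(28.01/20.18) = 1.178.
With d_Ne + d_CO = 154 cm, d_CO = 154/(1 + 1.178) = 70.70 cm.
d_Ne = 154 − 70.70 = 83.30 cm.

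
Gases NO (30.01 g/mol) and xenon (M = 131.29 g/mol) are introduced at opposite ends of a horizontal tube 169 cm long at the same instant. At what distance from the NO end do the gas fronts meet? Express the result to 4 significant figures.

In equal time, each gas travels a distance ∝ its rate ∝ 1/√M, so d_NO/d_Xe = √(M_Xe/M_NO) = √(131.29/30.01) = 2.092.
With d_NO + d_Xe = 169 cm, d_Xe = 169/(1 + 2.092) = 54.66 cm.
d_NO = 169 − 54.66 = 114.3 cm.

114.3 cm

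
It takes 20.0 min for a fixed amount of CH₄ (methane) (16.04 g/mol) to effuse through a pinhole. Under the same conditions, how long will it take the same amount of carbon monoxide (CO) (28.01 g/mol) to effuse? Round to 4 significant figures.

Graham's law gives t_CO/t_CH₄ = √(M_CO/M_CH₄) = √(28.01/16.04) = √1.746 = 1.321.
So the time for CO is 20.0 × 1.321 = 26.43 min.

26.43 min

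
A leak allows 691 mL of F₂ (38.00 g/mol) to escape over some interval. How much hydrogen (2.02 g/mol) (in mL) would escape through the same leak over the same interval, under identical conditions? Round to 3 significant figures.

3000 mL

By Graham's law, rate_H₂/rate_F₂ = √(M_F₂/M_H₂) = √(38.00/2.02) = √18.81 = 4.337.
So the volume for H₂ is 691 × 4.337 = 3000 mL.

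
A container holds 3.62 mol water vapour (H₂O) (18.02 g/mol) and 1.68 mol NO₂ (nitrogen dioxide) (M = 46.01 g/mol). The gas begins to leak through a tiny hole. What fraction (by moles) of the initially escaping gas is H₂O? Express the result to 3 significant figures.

Each component's effusion rate ∝ (its partial pressure)·(1/√M) ∝ n_i/√M_i.
Mole fraction of H₂O in the effusate = (n_H₂O/√M_H₂O) / (n_H₂O/√M_H₂O + n_NO₂/√M_NO₂)
= (3.62/√18.02) / (3.62/√18.02 + 1.68/√46.01) = 0.8528/(0.8528 + 0.2477) = 0.775.

0.775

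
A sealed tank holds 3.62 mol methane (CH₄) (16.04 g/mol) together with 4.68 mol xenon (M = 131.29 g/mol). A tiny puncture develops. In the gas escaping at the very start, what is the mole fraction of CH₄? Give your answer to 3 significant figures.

Rate_i ∝ x_i/√M_i (Graham's law weighted by mole fraction), so the effusate composition follows n_i/√M_i.
Mole fraction of CH₄ in the effusate = (n_CH₄/√M_CH₄) / (n_CH₄/√M_CH₄ + n_Xe/√M_Xe)
= (3.62/√16.04) / (3.62/√16.04 + 4.68/√131.29) = 0.9039/(0.9039 + 0.4084) = 0.689.

0.689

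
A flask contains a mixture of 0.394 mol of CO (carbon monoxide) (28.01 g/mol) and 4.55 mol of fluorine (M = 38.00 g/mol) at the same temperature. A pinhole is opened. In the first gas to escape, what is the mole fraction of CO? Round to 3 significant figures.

0.0916

Rate_i ∝ x_i/√M_i (Graham's law weighted by mole fraction), so the effusate composition follows n_i/√M_i.
Mole fraction of CO in the effusate = (n_CO/√M_CO) / (n_CO/√M_CO + n_F₂/√M_F₂)
= (0.394/√28.01) / (0.394/√28.01 + 4.55/√38.00) = 0.07445/(0.07445 + 0.7381) = 0.0916.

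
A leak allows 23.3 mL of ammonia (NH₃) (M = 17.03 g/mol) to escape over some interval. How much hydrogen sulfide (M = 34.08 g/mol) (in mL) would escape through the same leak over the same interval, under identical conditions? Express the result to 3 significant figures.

16.5 mL

Since effusion rate ∝ 1/√M, rate_H₂S/rate_NH₃ = √(M_NH₃/M_H₂S) = √(17.03/34.08) = √0.4997 = 0.7069.
So the volume for H₂S is 23.3 × 0.7069 = 16.5 mL.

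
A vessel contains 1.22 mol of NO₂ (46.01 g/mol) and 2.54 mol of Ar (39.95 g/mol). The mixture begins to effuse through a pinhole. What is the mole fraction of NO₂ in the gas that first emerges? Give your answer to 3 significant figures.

0.309

Rate_i ∝ x_i/√M_i (Graham's law weighted by mole fraction), so the effusate composition follows n_i/√M_i.
So x_NO₂ in the escaping gas = (n_NO₂/√M_NO₂) / Σ(n_i/√M_i)
= (1.22/√46.01) / (1.22/√46.01 + 2.54/√39.95) = 0.1799/(0.1799 + 0.4019) = 0.309.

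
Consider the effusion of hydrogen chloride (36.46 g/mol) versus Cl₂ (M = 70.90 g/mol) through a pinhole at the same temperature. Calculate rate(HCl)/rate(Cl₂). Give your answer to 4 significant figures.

By Graham's law, rate_HCl/rate_Cl₂ = √(M_Cl₂/M_HCl) = √(70.90/36.46) = √1.945 = 1.394.

1.394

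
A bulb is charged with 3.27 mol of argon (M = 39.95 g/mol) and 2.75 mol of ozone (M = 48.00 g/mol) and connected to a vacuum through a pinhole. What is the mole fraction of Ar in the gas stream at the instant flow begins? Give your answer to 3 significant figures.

0.566

Each component's effusion rate ∝ (its partial pressure)·(1/√M) ∝ n_i/√M_i.
So x_Ar in the escaping gas = (n_Ar/√M_Ar) / Σ(n_i/√M_i)
= (3.27/√39.95) / (3.27/√39.95 + 2.75/√48.00) = 0.5174/(0.5174 + 0.3969) = 0.566.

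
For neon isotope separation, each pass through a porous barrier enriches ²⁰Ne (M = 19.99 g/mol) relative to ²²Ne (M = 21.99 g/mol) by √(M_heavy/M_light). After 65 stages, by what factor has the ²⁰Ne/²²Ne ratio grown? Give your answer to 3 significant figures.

22.2

After 65 stages the ratio has grown by (√(21.99/19.99))^65 = (21.99/19.99)^(65/2).
= 1.10005^(65/2) = 22.2.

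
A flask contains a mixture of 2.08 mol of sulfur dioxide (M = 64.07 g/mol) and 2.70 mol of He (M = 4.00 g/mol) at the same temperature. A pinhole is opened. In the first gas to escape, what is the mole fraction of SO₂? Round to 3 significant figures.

0.161

Rate_i ∝ x_i/√M_i (Graham's law weighted by mole fraction), so the effusate composition follows n_i/√M_i.
x_SO₂(eff) = (n_SO₂/√M_SO₂) / (n_SO₂/√M_SO₂ + n_He/√M_He)
= (2.08/√64.07) / (2.08/√64.07 + 2.70/√4.00) = 0.2599/(0.2599 + 1.350) = 0.161.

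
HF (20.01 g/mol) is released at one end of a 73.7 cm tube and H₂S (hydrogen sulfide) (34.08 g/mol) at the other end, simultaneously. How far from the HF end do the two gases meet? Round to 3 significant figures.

41.7 cm

The fronts meet when d_HF + d_H₂S = L with d_HF/d_H₂S = √(M_H₂S/M_HF) (Graham's law). Here √(M_H₂S/M_HF) = √(34.08/20.01) = 1.305.
With d_HF + d_H₂S = 73.7 cm, d_H₂S = 73.7/(1 + 1.305) = 31.97 cm.
d_HF = 73.7 − 31.97 = 41.7 cm.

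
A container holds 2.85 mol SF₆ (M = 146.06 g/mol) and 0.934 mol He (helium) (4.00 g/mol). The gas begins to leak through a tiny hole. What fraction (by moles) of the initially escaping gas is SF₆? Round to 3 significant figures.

Each component's effusion rate ∝ (its partial pressure)·(1/√M) ∝ n_i/√M_i.
Mole fraction of SF₆ in the effusate = (n_SF₆/√M_SF₆) / (n_SF₆/√M_SF₆ + n_He/√M_He)
= (2.85/√146.06) / (2.85/√146.06 + 0.934/√4.00) = 0.2358/(0.2358 + 0.4670) = 0.336.

0.336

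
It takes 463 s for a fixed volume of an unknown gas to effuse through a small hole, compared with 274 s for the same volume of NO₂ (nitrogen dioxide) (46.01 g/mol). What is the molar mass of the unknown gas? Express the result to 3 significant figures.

Using Graham's law: t_X/t_NO₂ = √(M_X/M_NO₂).
463/274 = 1.690 = √(M_X/46.01)
M_X = 46.01 × 1.690² = 46.01 × 2.855 = 131 g/mol

131 g/mol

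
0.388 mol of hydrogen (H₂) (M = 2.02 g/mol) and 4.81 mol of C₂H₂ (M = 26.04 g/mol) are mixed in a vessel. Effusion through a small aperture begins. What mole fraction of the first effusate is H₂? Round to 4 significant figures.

Effusion rate of each component ∝ n_i/√M_i (partial pressure × 1/√M).
So x_H₂ in the escaping gas = (n_H₂/√M_H₂) / Σ(n_i/√M_i)
= (0.388/√2.02) / (0.388/√2.02 + 4.81/√26.04) = 0.2730/(0.2730 + 0.9426) = 0.2246.

0.2246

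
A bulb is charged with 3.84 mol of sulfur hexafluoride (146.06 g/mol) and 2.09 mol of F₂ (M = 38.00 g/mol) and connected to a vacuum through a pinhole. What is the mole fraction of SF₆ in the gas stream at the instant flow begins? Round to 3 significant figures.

0.484

Each component's effusion rate ∝ (its partial pressure)·(1/√M) ∝ n_i/√M_i.
So x_SF₆ in the escaping gas = (n_SF₆/√M_SF₆) / Σ(n_i/√M_i)
= (3.84/√146.06) / (3.84/√146.06 + 2.09/√38.00) = 0.3177/(0.3177 + 0.3390) = 0.484.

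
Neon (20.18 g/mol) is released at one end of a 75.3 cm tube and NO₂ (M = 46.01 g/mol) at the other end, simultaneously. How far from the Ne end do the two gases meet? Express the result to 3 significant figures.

45.3 cm

In equal time, each gas travels a distance ∝ its rate ∝ 1/√M, so d_Ne/d_NO₂ = √(M_NO₂/M_Ne) = √(46.01/20.18) = 1.510.
With d_Ne + d_NO₂ = 75.3 cm, d_NO₂ = 75.3/(1 + 1.510) = 30.00 cm.
d_Ne = 75.3 − 30.00 = 45.3 cm.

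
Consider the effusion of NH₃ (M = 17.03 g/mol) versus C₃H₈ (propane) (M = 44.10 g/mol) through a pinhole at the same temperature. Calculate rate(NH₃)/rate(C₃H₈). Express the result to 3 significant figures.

Since effusion rate ∝ 1/√M, rate_NH₃/rate_C₃H₈ = √(M_C₃H₈/M_NH₃) = √(44.10/17.03) = √2.590 = 1.61.

1.61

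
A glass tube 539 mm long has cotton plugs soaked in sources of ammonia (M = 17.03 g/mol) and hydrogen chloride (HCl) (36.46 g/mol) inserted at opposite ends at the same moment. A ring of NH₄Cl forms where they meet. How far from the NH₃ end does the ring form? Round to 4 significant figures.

320.2 mm

Graham's law gives d_NH₃/d_HCl = rate_NH₃/rate_HCl = √(M_HCl/M_NH₃) = √(36.46/17.03) = 1.463.
With d_NH₃ + d_HCl = 539 mm, d_HCl = 539/(1 + 1.463) = 218.8 mm.
d_NH₃ = 539 − 218.8 = 320.2 mm.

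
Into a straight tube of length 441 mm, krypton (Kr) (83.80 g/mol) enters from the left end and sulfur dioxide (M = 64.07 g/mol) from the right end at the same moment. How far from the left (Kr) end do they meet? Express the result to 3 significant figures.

206 mm

In equal time, each gas travels a distance ∝ its rate ∝ 1/√M, so d_Kr/d_SO₂ = √(M_SO₂/M_Kr) = √(64.07/83.80) = 0.8744.
With d_Kr + d_SO₂ = 441 mm, d_SO₂ = 441/(1 + 0.8744) = 235.3 mm.
d_Kr = 441 − 235.3 = 206 mm.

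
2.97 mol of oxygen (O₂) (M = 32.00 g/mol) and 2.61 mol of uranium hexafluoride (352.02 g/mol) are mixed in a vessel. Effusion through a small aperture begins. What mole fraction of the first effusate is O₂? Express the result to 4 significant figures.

0.7905

Each component's effusion rate ∝ (its partial pressure)·(1/√M) ∝ n_i/√M_i.
So x_O₂ in the escaping gas = (n_O₂/√M_O₂) / Σ(n_i/√M_i)
= (2.97/√32.00) / (2.97/√32.00 + 2.61/√352.02) = 0.5250/(0.5250 + 0.1391) = 0.7905.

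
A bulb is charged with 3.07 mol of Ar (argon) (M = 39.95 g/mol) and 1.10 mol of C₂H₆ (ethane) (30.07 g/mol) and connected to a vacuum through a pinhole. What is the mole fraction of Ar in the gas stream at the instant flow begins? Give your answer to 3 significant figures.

Rate_i ∝ x_i/√M_i (Graham's law weighted by mole fraction), so the effusate composition follows n_i/√M_i.
x_Ar(eff) = (n_Ar/√M_Ar) / (n_Ar/√M_Ar + n_C₂H₆/√M_C₂H₆)
= (3.07/√39.95) / (3.07/√39.95 + 1.10/√30.07) = 0.4857/(0.4857 + 0.2006) = 0.708.

0.708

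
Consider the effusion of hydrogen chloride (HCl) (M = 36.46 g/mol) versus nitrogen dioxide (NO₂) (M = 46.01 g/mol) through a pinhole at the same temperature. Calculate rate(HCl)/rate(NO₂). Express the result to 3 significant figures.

1.12

By Graham's law, rate_HCl/rate_NO₂ = √(M_NO₂/M_HCl) = √(46.01/36.46) = √1.262 = 1.12.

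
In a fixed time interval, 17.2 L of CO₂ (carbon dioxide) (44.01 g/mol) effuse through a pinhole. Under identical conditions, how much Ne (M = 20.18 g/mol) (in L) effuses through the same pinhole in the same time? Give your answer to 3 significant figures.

25.4 L

Graham's law gives rate_Ne/rate_CO₂ = √(M_CO₂/M_Ne) = √(44.01/20.18) = √2.181 = 1.477.
So the volume for Ne is 17.2 × 1.477 = 25.4 L.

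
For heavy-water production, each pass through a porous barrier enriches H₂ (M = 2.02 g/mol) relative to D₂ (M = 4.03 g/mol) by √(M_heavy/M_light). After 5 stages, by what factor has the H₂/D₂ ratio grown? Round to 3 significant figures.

Overall factor = α^5 with α = √(4.03/2.02), i.e. (4.03/2.02)^(5/2).
= 1.99505^(5/2) = 5.62.

5.62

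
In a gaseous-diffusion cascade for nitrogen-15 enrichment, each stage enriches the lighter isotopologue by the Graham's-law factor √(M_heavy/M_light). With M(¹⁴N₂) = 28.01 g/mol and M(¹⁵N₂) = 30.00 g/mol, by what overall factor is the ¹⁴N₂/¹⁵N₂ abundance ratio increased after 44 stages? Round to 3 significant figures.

4.53

Overall factor = α^44 with α = √(30.00/28.01), i.e. (30.00/28.01)^(44/2).
= 1.07105^22 = 4.53.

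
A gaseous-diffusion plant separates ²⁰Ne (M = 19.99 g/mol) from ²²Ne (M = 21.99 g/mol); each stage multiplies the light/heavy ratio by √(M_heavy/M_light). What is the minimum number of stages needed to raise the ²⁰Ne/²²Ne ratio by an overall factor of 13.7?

With α = √(21.99/19.99) per stage, ln α = ½ ln(1.10005) = 0.04768.
Need α^N ≥ 13.7 ⇒ N ≥ ln(13.7) / ln α = 2.617 / 0.04768 = 54.90.
Minimum whole number of stages: N = 55.

55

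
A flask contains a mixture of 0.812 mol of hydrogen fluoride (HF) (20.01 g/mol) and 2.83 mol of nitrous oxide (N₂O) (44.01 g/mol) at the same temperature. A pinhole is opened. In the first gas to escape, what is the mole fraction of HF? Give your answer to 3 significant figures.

0.299

The effusion rate of species i is ∝ p_i/√M_i ∝ n_i/√M_i.
x_HF(eff) = (n_HF/√M_HF) / (n_HF/√M_HF + n_N₂O/√M_N₂O)
= (0.812/√20.01) / (0.812/√20.01 + 2.83/√44.01) = 0.1815/(0.1815 + 0.4266) = 0.299.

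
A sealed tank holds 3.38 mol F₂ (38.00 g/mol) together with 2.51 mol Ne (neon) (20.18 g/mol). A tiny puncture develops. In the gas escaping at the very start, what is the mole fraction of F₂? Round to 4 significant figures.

0.4953

Rate_i ∝ x_i/√M_i (Graham's law weighted by mole fraction), so the effusate composition follows n_i/√M_i.
x_F₂(eff) = (n_F₂/√M_F₂) / (n_F₂/√M_F₂ + n_Ne/√M_Ne)
= (3.38/√38.00) / (3.38/√38.00 + 2.51/√20.18) = 0.5483/(0.5483 + 0.5587) = 0.4953.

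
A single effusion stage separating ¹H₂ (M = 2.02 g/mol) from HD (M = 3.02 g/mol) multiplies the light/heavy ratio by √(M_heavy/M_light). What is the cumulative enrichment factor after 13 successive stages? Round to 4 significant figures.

13.65

Overall factor = α^13 with α = √(3.02/2.02), i.e. (3.02/2.02)^(13/2).
= 1.49505^(13/2) = 13.65.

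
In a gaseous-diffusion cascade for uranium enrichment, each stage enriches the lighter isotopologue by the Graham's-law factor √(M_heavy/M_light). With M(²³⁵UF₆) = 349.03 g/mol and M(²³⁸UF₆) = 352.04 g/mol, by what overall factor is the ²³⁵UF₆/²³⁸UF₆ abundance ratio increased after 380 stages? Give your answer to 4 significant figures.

After 380 stages the ratio has grown by (√(352.04/349.03))^380 = (352.04/349.03)^(380/2).
= 1.00862^190 = 5.112.

5.112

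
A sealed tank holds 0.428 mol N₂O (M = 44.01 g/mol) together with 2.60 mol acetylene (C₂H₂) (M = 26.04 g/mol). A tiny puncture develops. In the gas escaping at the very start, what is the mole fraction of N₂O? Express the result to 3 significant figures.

Rate_i ∝ x_i/√M_i (Graham's law weighted by mole fraction), so the effusate composition follows n_i/√M_i.
x_N₂O(eff) = (n_N₂O/√M_N₂O) / (n_N₂O/√M_N₂O + n_C₂H₂/√M_C₂H₂)
= (0.428/√44.01) / (0.428/√44.01 + 2.60/√26.04) = 0.06452/(0.06452 + 0.5095) = 0.112.

0.112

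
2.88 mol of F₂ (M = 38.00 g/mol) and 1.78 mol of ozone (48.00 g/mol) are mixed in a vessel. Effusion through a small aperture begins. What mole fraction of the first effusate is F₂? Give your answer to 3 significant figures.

The effusion rate of species i is ∝ p_i/√M_i ∝ n_i/√M_i.
Mole fraction of F₂ in the effusate = (n_F₂/√M_F₂) / (n_F₂/√M_F₂ + n_O₃/√M_O₃)
= (2.88/√38.00) / (2.88/√38.00 + 1.78/√48.00) = 0.4672/(0.4672 + 0.2569) = 0.645.

0.645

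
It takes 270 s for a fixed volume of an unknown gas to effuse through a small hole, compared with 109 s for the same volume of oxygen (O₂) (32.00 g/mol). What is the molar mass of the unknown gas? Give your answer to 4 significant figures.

196.3 g/mol

Graham's law gives t_X/t_O₂ = √(M_X/M_O₂).
270/109 = 2.477 = √(M_X/32.00)
M_X = 32.00 × 2.477² = 32.00 × 6.136 = 196.3 g/mol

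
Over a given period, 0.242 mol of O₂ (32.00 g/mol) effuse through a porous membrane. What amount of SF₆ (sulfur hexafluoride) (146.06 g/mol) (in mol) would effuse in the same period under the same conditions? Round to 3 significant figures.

From Graham's law, rate_SF₆/rate_O₂ = √(M_O₂/M_SF₆) = √(32.00/146.06) = √0.2191 = 0.4681.
So the amount for SF₆ is 0.242 × 0.4681 = 0.113 mol.

0.113 mol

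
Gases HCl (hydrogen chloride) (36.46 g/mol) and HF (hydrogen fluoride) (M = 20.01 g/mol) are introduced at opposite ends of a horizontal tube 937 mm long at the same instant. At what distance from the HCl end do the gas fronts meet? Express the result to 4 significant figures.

Graham's law gives d_HCl/d_HF = rate_HCl/rate_HF = √(M_HF/M_HCl) = √(20.01/36.46) = 0.7408.
With d_HCl + d_HF = 937 mm, d_HF = 937/(1 + 0.7408) = 538.3 mm.
d_HCl = 937 − 538.3 = 398.7 mm.

398.7 mm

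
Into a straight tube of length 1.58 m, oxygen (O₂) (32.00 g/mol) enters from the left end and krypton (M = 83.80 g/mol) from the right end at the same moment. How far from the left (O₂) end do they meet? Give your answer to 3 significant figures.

0.977 m

Distances travelled in equal time are proportional to diffusion rates, so d_O₂/d_Kr = √(M_Kr/M_O₂) = √(83.80/32.00) = 1.618.
With d_O₂ + d_Kr = 1.58 m, d_Kr = 1.58/(1 + 1.618) = 0.6035 m.
d_O₂ = 1.58 − 0.6035 = 0.977 m.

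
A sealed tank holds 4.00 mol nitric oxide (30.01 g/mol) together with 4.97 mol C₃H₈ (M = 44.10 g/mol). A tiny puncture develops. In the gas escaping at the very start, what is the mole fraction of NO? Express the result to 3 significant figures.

The effusion rate of species i is ∝ p_i/√M_i ∝ n_i/√M_i.
x_NO(eff) = (n_NO/√M_NO) / (n_NO/√M_NO + n_C₃H₈/√M_C₃H₈)
= (4.00/√30.01) / (4.00/√30.01 + 4.97/√44.10) = 0.7302/(0.7302 + 0.7484) = 0.494.

0.494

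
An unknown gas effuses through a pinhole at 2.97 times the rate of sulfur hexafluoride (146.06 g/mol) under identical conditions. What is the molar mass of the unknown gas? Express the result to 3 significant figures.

16.6 g/mol

Since effusion rate ∝ 1/√M, rate_X/rate_SF₆ = √(M_SF₆/M_X).
2.97 = √(146.06/M_X)
M_X = 146.06 / 2.97² = 146.06 / 8.821 = 16.6 g/mol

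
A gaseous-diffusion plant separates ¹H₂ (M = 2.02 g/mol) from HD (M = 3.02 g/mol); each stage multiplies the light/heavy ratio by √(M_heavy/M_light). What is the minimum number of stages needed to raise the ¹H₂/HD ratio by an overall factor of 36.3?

18

Single-stage factor α = √(3.02/2.02), so ln α = ½ ln(1.49505) = 0.2011.
Need α^N ≥ 36.3 ⇒ N ≥ ln(36.3) / ln α = 3.592 / 0.2011 = 17.86.
So at least 18 stages are needed.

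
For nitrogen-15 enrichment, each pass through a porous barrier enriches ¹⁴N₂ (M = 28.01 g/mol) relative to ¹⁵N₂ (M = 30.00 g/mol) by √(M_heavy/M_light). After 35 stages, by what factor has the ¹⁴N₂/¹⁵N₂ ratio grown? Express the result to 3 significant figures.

3.32

Overall factor = α^35 with α = √(30.00/28.01), i.e. (30.00/28.01)^(35/2).
= 1.07105^(35/2) = 3.32.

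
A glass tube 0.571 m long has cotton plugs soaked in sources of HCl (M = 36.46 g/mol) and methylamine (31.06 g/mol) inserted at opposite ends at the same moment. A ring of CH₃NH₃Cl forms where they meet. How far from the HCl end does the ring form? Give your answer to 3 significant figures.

0.274 m

Graham's law gives d_HCl/d_CH₃NH₂ = rate_HCl/rate_CH₃NH₂ = √(M_CH₃NH₂/M_HCl) = √(31.06/36.46) = 0.9230.
With d_HCl + d_CH₃NH₂ = 0.571 m, d_CH₃NH₂ = 0.571/(1 + 0.9230) = 0.2969 m.
d_HCl = 0.571 − 0.2969 = 0.274 m.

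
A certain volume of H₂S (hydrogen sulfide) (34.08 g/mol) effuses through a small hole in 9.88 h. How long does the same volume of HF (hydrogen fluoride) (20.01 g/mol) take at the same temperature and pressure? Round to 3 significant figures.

7.57 h

Since effusion rate ∝ 1/√M, t_HF/t_H₂S = √(M_HF/M_H₂S) = √(20.01/34.08) = √0.5871 = 0.7663.
So the time for HF is 9.88 × 0.7663 = 7.57 h.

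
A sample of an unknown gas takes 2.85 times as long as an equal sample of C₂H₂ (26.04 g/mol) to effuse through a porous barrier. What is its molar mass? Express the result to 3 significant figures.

Since effusion rate ∝ 1/√M, t_X/t_C₂H₂ = √(M_X/M_C₂H₂).
2.85 = √(M_X/26.04)
M_X = 26.04 × 2.85² = 26.04 × 8.123 = 212 g/mol

212 g/mol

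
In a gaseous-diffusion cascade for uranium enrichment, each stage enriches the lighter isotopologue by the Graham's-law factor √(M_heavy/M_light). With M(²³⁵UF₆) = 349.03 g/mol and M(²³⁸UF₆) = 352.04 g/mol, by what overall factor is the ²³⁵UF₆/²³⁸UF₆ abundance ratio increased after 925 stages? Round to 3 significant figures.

53.1

Each stage multiplies the ratio by α = √(352.04/349.03), so after 925 stages the overall factor is α^925 = (352.04/349.03)^(925/2).
= 1.00862^(925/2) = 53.1.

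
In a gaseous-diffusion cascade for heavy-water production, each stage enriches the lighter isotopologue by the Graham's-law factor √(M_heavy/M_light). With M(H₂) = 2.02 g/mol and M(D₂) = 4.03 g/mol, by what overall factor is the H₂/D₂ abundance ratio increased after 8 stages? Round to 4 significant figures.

Each stage multiplies the ratio by α = √(4.03/2.02), so after 8 stages the overall factor is α^8 = (4.03/2.02)^(8/2).
= 1.99505^4 = 15.84.

15.84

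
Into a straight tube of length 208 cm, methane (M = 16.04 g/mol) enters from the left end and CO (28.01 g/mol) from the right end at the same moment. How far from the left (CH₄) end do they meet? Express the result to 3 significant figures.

118 cm

Graham's law gives d_CH₄/d_CO = rate_CH₄/rate_CO = √(M_CO/M_CH₄) = √(28.01/16.04) = 1.321.
With d_CH₄ + d_CO = 208 cm, d_CO = 208/(1 + 1.321) = 89.60 cm.
d_CH₄ = 208 − 89.60 = 118 cm.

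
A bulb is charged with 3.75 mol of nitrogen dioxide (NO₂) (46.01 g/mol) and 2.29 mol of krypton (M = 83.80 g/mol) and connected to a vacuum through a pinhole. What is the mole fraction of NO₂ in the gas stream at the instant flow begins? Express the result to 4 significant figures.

Each component's effusion rate ∝ (its partial pressure)·(1/√M) ∝ n_i/√M_i.
x_NO₂(eff) = (n_NO₂/√M_NO₂) / (n_NO₂/√M_NO₂ + n_Kr/√M_Kr)
= (3.75/√46.01) / (3.75/√46.01 + 2.29/√83.80) = 0.5528/(0.5528 + 0.2502) = 0.6885.

0.6885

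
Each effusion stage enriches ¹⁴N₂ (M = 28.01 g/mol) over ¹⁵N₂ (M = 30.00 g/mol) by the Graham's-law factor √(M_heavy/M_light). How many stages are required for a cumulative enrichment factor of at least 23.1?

92

Per stage α = (30.00/28.01)^(1/2) = 1.07105^0.5, giving ln α = 0.03432.
Need α^N ≥ 23.1 ⇒ N ≥ ln(23.1) / ln α = 3.140 / 0.03432 = 91.49.
Minimum whole number of stages: N = 92.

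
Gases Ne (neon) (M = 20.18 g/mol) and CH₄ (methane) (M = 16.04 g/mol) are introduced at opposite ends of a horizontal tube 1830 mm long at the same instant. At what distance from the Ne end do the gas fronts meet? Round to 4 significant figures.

862.5 mm

Distances travelled in equal time are proportional to diffusion rates, so d_Ne/d_CH₄ = √(M_CH₄/M_Ne) = √(16.04/20.18) = 0.8915.
With d_Ne + d_CH₄ = 1830 mm, d_CH₄ = 1830/(1 + 0.8915) = 967.5 mm.
d_Ne = 1830 − 967.5 = 862.5 mm.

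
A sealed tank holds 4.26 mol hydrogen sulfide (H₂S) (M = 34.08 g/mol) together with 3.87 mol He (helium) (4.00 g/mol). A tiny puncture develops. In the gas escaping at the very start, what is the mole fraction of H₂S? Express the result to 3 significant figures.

Effusion rate of each component ∝ n_i/√M_i (partial pressure × 1/√M).
So x_H₂S in the escaping gas = (n_H₂S/√M_H₂S) / Σ(n_i/√M_i)
= (4.26/√34.08) / (4.26/√34.08 + 3.87/√4.00) = 0.7297/(0.7297 + 1.935) = 0.274.

0.274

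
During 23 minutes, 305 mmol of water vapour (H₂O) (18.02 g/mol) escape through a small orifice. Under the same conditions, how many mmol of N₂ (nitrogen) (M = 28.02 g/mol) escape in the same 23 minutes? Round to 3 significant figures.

245 mmol

Since effusion rate ∝ 1/√M, rate_N₂/rate_H₂O = √(M_H₂O/M_N₂) = √(18.02/28.02) = √0.6431 = 0.8019.
So the amount for N₂ is 305 × 0.8019 = 245 mmol.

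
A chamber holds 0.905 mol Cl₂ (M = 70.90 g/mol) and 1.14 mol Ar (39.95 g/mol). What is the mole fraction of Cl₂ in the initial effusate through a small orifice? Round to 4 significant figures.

0.3734

Effusion rate of each component ∝ n_i/√M_i (partial pressure × 1/√M).
x_Cl₂(eff) = (n_Cl₂/√M_Cl₂) / (n_Cl₂/√M_Cl₂ + n_Ar/√M_Ar)
= (0.905/√70.90) / (0.905/√70.90 + 1.14/√39.95) = 0.1075/(0.1075 + 0.1804) = 0.3734.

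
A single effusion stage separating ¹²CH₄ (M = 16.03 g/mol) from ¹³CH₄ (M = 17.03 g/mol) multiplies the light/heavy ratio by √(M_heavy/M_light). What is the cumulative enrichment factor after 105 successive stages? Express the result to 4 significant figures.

23.98

Each stage multiplies the ratio by α = √(17.03/16.03), so after 105 stages the overall factor is α^105 = (17.03/16.03)^(105/2).
= 1.06238^(105/2) = 23.98.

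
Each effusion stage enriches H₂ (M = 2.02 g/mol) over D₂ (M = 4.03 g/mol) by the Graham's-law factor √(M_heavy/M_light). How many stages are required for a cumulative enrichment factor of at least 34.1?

11

Per stage α = (4.03/2.02)^(1/2) = 1.99505^0.5, giving ln α = 0.3453.
Need α^N ≥ 34.1 ⇒ N ≥ ln(34.1) / ln α = 3.529 / 0.3453 = 10.22.
So at least 11 stages are needed.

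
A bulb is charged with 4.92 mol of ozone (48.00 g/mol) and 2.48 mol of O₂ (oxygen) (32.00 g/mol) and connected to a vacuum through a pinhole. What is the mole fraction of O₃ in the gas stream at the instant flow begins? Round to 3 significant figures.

0.618

The effusion rate of species i is ∝ p_i/√M_i ∝ n_i/√M_i.
Mole fraction of O₃ in the effusate = (n_O₃/√M_O₃) / (n_O₃/√M_O₃ + n_O₂/√M_O₂)
= (4.92/√48.00) / (4.92/√48.00 + 2.48/√32.00) = 0.7101/(0.7101 + 0.4384) = 0.618.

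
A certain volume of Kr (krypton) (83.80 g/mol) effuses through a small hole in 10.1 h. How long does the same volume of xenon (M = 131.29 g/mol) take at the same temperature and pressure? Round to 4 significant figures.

Since effusion rate ∝ 1/√M, t_Xe/t_Kr = √(M_Xe/M_Kr) = √(131.29/83.80) = √1.567 = 1.252.
So the time for Xe is 10.1 × 1.252 = 12.64 h.

12.64 h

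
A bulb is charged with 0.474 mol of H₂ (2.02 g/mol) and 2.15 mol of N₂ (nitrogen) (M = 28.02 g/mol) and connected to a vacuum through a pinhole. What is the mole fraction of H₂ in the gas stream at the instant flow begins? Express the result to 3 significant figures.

Effusion rate of each component ∝ n_i/√M_i (partial pressure × 1/√M).
x_H₂(eff) = (n_H₂/√M_H₂) / (n_H₂/√M_H₂ + n_N₂/√M_N₂)
= (0.474/√2.02) / (0.474/√2.02 + 2.15/√28.02) = 0.3335/(0.3335 + 0.4062) = 0.451.

0.451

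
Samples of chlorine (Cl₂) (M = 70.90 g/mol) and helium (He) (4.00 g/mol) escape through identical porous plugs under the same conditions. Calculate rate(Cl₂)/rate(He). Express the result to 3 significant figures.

Using Graham's law: rate_Cl₂/rate_He = √(M_He/M_Cl₂) = √(4.00/70.90) = √0.05642 = 0.238.

0.238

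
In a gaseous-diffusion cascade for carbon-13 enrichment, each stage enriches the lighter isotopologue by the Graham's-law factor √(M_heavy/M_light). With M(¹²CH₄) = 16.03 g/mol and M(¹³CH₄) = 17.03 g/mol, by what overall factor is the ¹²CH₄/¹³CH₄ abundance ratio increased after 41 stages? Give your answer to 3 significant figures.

3.46

Overall factor = α^41 with α = √(17.03/16.03), i.e. (17.03/16.03)^(41/2).
= 1.06238^(41/2) = 3.46.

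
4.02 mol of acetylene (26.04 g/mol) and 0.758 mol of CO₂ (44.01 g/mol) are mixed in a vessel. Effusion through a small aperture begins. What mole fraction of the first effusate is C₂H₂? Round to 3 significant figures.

Rate_i ∝ x_i/√M_i (Graham's law weighted by mole fraction), so the effusate composition follows n_i/√M_i.
So x_C₂H₂ in the escaping gas = (n_C₂H₂/√M_C₂H₂) / Σ(n_i/√M_i)
= (4.02/√26.04) / (4.02/√26.04 + 0.758/√44.01) = 0.7878/(0.7878 + 0.1143) = 0.873.

0.873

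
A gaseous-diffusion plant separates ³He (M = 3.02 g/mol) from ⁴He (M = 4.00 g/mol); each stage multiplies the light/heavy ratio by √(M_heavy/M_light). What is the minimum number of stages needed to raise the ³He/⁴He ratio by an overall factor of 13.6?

Per stage α = (4.00/3.02)^(1/2) = 1.32450^0.5, giving ln α = 0.1405.
Need α^N ≥ 13.6 ⇒ N ≥ ln(13.6) / ln α = 2.610 / 0.1405 = 18.57.
Rounding up, N = 19 stages.

19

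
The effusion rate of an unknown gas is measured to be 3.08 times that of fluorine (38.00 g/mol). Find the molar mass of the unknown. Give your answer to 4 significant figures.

From Graham's law, rate_X/rate_F₂ = √(M_F₂/M_X).
3.08 = √(38.00/M_X)
M_X = 38.00 / 3.08² = 38.00 / 9.486 = 4.006 g/mol

4.006 g/mol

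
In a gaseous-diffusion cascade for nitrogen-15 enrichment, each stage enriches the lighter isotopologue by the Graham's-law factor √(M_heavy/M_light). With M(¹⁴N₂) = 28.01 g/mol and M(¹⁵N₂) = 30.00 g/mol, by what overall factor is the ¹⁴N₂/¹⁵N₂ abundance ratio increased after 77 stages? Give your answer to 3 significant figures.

The single-stage factor is √(M_heavy/M_light), so 77 stages give [√(30.00/28.01)]^77 = (30.00/28.01)^(77/2).
= 1.07105^(77/2) = 14.0.

14.0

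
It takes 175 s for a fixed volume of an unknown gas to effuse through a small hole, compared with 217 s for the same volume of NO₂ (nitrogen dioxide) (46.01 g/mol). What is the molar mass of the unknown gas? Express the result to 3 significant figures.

29.9 g/mol

By Graham's law, t_X/t_NO₂ = √(M_X/M_NO₂).
175/217 = 0.8065 = √(M_X/46.01)
M_X = 46.01 × 0.8065² = 46.01 × 0.6504 = 29.9 g/mol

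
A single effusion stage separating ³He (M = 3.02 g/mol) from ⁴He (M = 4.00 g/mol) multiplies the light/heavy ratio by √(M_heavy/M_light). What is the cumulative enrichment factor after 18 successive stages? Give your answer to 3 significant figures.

The single-stage factor is √(M_heavy/M_light), so 18 stages give [√(4.00/3.02)]^18 = (4.00/3.02)^(18/2).
= 1.32450^9 = 12.5.

12.5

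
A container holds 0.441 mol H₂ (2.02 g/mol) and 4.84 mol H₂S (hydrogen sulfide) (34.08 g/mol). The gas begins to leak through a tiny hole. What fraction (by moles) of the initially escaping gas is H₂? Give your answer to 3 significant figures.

0.272

The effusion rate of species i is ∝ p_i/√M_i ∝ n_i/√M_i.
So x_H₂ in the escaping gas = (n_H₂/√M_H₂) / Σ(n_i/√M_i)
= (0.441/√2.02) / (0.441/√2.02 + 4.84/√34.08) = 0.3103/(0.3103 + 0.8291) = 0.272.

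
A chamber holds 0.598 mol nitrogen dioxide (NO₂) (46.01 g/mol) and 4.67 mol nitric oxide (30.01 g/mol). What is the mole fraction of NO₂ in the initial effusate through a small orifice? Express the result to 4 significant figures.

Each component's effusion rate ∝ (its partial pressure)·(1/√M) ∝ n_i/√M_i.
So x_NO₂ in the escaping gas = (n_NO₂/√M_NO₂) / Σ(n_i/√M_i)
= (0.598/√46.01) / (0.598/√46.01 + 4.67/√30.01) = 0.08816/(0.08816 + 0.8525) = 0.09372.

0.09372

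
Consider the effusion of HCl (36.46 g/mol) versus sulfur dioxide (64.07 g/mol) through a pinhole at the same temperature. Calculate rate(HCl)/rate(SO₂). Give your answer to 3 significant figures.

By Graham's law, rate_HCl/rate_SO₂ = √(M_SO₂/M_HCl) = √(64.07/36.46) = √1.757 = 1.33.

1.33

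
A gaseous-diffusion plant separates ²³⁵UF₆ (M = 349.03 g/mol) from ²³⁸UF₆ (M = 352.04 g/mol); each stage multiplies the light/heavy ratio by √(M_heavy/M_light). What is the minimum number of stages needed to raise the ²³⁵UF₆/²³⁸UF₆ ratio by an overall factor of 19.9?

697

Per stage α = (352.04/349.03)^(1/2) = 1.00862^0.5, giving ln α = 0.004293.
Need α^N ≥ 19.9 ⇒ N ≥ ln(19.9) / ln α = 2.991 / 0.004293 = 696.58.
Rounding up, N = 697 stages.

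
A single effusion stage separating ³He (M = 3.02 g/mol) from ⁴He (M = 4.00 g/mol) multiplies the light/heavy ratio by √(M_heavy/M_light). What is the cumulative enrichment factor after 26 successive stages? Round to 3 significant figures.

Each stage multiplies the ratio by α = √(4.00/3.02), so after 26 stages the overall factor is α^26 = (4.00/3.02)^(26/2).
= 1.32450^13 = 38.6.

38.6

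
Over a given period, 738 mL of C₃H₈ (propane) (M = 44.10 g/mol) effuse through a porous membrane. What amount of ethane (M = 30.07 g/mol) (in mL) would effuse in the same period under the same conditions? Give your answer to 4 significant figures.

893.7 mL

Since effusion rate ∝ 1/√M, rate_C₂H₆/rate_C₃H₈ = √(M_C₃H₈/M_C₂H₆) = √(44.10/30.07) = √1.467 = 1.211.
So the volume for C₂H₆ is 738 × 1.211 = 893.7 mL.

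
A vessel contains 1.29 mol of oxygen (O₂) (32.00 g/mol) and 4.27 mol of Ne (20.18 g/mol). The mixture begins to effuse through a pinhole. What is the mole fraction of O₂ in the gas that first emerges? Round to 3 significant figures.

Each component's effusion rate ∝ (its partial pressure)·(1/√M) ∝ n_i/√M_i.
x_O₂(eff) = (n_O₂/√M_O₂) / (n_O₂/√M_O₂ + n_Ne/√M_Ne)
= (1.29/√32.00) / (1.29/√32.00 + 4.27/√20.18) = 0.2280/(0.2280 + 0.9505) = 0.193.

0.193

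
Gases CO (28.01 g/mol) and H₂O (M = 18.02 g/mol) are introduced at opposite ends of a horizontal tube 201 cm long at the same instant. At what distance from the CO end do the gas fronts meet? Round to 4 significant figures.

In equal time, each gas travels a distance ∝ its rate ∝ 1/√M, so d_CO/d_H₂O = √(M_H₂O/M_CO) = √(18.02/28.01) = 0.8021.
With d_CO + d_H₂O = 201 cm, d_H₂O = 201/(1 + 0.8021) = 111.5 cm.
d_CO = 201 − 111.5 = 89.46 cm.

89.46 cm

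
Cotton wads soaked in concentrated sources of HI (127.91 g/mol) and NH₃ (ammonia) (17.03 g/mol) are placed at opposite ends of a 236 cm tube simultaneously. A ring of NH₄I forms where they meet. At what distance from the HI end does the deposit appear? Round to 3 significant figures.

Graham's law gives d_HI/d_NH₃ = rate_HI/rate_NH₃ = √(M_NH₃/M_HI) = √(17.03/127.91) = 0.3649.
With d_HI + d_NH₃ = 236 cm, d_NH₃ = 236/(1 + 0.3649) = 172.9 cm.
d_HI = 236 − 172.9 = 63.1 cm.

63.1 cm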